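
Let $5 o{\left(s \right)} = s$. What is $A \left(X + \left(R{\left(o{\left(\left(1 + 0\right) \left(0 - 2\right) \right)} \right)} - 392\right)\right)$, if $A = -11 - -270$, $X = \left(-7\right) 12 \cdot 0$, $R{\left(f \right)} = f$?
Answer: $- \frac{508158}{5} \approx -1.0163 \cdot 10^{5}$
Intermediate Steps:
$o{\left(s \right)} = \frac{s}{5}$
$X = 0$ ($X = \left(-84\right) 0 = 0$)
$A = 259$ ($A = -11 + 270 = 259$)
$A \left(X + \left(R{\left(o{\left(\left(1 + 0\right) \left(0 - 2\right) \right)} \right)} - 392\right)\right) = 259 \left(0 + \left(\frac{\left(1 + 0\right) \left(0 - 2\right)}{5} - 392\right)\right) = 259 \left(0 - \left(392 - \frac{1 \left(-2\right)}{5}\right)\right) = 259 \left(0 + \left(\frac{1}{5} \left(-2\right) - 392\right)\right) = 259 \left(0 - \frac{1962}{5}\right) = 259 \left(- \frac{1962}{5}\right) = - \frac{508158}{5}$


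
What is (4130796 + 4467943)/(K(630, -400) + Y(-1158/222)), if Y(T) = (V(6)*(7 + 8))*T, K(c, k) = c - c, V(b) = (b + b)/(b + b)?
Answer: -318153343/2895 ≈ -1.0990e+5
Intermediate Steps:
V(b) = 1 (V(b) = (2*b)/((2*b)) = (2*b)*(1/(2*b)) = 1)
K(c, k) = 0
Y(T) = 15*T (Y(T) = (1*(7 + 8))*T = (1*15)*T = 15*T)
(4130796 + 4467943)/(K(630, -400) + Y(-1158/222)) = (4130796 + 4467943)/(0 + 15*(-1158/222)) = 8598739/(0 + 15*(-1158*1/222)) = 8598739/(0 + 15*(-193/37)) = 8598739/(0 - 2895/37) = 8598739/(-2895/37) = 8598739*(-37/2895) = -318153343/2895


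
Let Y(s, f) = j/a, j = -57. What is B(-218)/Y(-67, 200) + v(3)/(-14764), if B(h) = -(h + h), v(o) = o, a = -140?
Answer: 901194389/841548 ≈ 1070.9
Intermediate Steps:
B(h) = -2*h
Y(s, f) = 57/140 (Y(s, f) = -57/(-140) = -57*(-1/140) = 57/140)
B(-218)/Y(-67, 200) + v(3)/(-14764) = (-2*(-218))/(57/140) + 3/(-14764) = 436*(140/57) + 3*(-1/14764) = 61040/57 - 3/14764 = 901194389/841548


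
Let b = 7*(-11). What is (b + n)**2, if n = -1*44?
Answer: 14641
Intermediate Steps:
n = -44
b = -77
(b + n)**2 = (-77 - 44)**2 = (-121)**2 = 14641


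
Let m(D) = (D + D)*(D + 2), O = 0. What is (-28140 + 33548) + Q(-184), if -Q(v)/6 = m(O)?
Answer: 5408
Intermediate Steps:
m(D) = 2*D*(2 + D) (m(D) = (2*D)*(2 + D) = 2*D*(2 + D))
Q(v) = 0 (Q(v) = -12*0*(2 + 0) = -12*0*2 = -6*0 = 0)
(-28140 + 33548) + Q(-184) = (-28140 + 33548) + 0 = 5408 + 0 = 5408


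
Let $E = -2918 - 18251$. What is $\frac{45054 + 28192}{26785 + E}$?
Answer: $\frac{36623}{2808} \approx 13.042$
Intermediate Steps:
$E = -21169$
$\frac{45054 + 28192}{26785 + E} = \frac{45054 + 28192}{26785 - 21169} = \frac{73246}{5616} = 73246 \cdot \frac{1}{5616} = \frac{36623}{2808}$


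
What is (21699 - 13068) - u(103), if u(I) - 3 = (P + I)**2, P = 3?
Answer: -2608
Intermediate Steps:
u(I) = 3 + (3 + I)**2
(21699 - 13068) - u(103) = (21699 - 13068) - (3 + (3 + 103)**2) = 8631 - (3 + 106**2) = 8631 - (3 + 11236) = 8631 - 1*11239 = 8631 - 11239 = -2608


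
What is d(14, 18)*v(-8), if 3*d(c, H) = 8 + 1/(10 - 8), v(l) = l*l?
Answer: 544/3 ≈ 181.33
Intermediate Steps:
v(l) = l²
d(c, H) = 17/6 (d(c, H) = (8 + 1/(10 - 8))/3 = (8 + 1/2)/3 = (8 + ½)/3 = (⅓)*(17/2) = 17/6)
d(14, 18)*v(-8) = (17/6)*(-8)² = (17/6)*64 = 544/3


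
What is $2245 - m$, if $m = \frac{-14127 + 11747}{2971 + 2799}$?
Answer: $\frac{1295603}{577} \approx 2245.4$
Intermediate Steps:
$m = - \frac{238}{577}$ ($m = - \frac{2380}{5770} = \left(-2380\right) \frac{1}{5770} = - \frac{238}{577} \approx -0.41248$)
$2245 - m = 2245 - - \frac{238}{577} = 2245 + \frac{238}{577} = \frac{1295603}{577}$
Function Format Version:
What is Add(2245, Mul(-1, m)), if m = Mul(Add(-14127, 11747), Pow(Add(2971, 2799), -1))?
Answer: Rational(1295603, 577) ≈ 2245.4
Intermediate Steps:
m = Rational(-238, 577) (m = Mul(-2380, Pow(5770, -1)) = Mul(-2380, Rational(1, 5770)) = Rational(-238, 577) ≈ -0.41248)
Add(2245, Mul(-1, m)) = Add(2245, Mul(-1, Rational(-238, 577))) = Add(2245, Rational(238, 577)) = Rational(1295603, 577)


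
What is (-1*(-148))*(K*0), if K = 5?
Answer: 0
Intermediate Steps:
(-1*(-148))*(K*0) = (-1*(-148))*(5*0) = 148*0 = 0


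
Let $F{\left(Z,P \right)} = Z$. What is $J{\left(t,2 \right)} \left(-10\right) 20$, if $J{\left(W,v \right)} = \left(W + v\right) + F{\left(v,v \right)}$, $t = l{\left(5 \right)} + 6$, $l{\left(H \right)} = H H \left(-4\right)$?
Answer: $18000$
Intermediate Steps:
$l{\left(H \right)} = - 4 H^{2}$ ($l{\left(H \right)} = H^{2} \left(-4\right) = - 4 H^{2}$)
$t = -94$ ($t = - 4 \cdot 5^{2} + 6 = \left(-4\right) 25 + 6 = -100 + 6 = -94$)
$J{\left(W,v \right)} = W + 2 v$ ($J{\left(W,v \right)} = \left(W + v\right) + v = W + 2 v$)
$J{\left(t,2 \right)} \left(-10\right) 20 = \left(-94 + 2 \cdot 2\right) \left(-10\right) 20 = \left(-94 + 4\right) \left(-10\right) 20 = \left(-90\right) \left(-10\right) 20 = 900 \cdot 20 = 18000$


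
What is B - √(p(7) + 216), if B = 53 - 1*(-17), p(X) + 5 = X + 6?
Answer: 70 - 4*√14 ≈ 55.033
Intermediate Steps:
p(X) = 1 + X (p(X) = -5 + (X + 6) = -5 + (6 + X) = 1 + X)
B = 70 (B = 53 + 17 = 70)
B - √(p(7) + 216) = 70 - √((1 + 7) + 216) = 70 - √(8 + 216) = 70 - √224 = 70 - 4*√14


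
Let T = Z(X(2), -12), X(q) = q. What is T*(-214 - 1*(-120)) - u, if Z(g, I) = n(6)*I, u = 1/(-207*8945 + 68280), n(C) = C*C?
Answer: 72417667681/1783335 ≈ 40608.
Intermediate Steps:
n(C) = C²
u = -1/1783335 (u = 1/(-1851615 + 68280) = 1/(-1783335) = -1/1783335 ≈ -5.6075e-7)
Z(g, I) = 36*I (Z(g, I) = 6²*I = 36*I)
T = -432 (T = 36*(-12) = -432)
T*(-214 - 1*(-120)) - u = -432*(-214 - 1*(-120)) - 1*(-1/1783335) = -432*(-214 + 120) + 1/1783335 = -432*(-94) + 1/1783335 = 40608 + 1/1783335 = 72417667681/1783335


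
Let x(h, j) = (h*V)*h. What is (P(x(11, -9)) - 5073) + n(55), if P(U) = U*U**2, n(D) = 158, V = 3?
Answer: 47827232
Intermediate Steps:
x(h, j) = 3*h**2 (x(h, j) = (h*3)*h = (3*h)*h = 3*h**2)
P(U) = U**3
(P(x(11, -9)) - 5073) + n(55) = ((3*11**2)**3 - 5073) + 158 = ((3*121)**3 - 5073) + 158 = (363**3 - 5073) + 158 = (47832147 - 5073) + 158 = 47827074 + 158 = 47827232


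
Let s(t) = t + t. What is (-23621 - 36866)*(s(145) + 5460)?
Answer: -347800250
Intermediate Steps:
s(t) = 2*t
(-23621 - 36866)*(s(145) + 5460) = (-23621 - 36866)*(2*145 + 5460) = -60487*(290 + 5460) = -60487*5750 = -347800250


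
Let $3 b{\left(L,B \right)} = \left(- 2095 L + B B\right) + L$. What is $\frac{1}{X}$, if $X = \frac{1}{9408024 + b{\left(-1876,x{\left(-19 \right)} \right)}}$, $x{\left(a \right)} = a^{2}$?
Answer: $\frac{32282737}{3} \approx 1.0761 \cdot 10^{7}$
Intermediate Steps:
$b{\left(L,B \right)} = - 698 L + \frac{B^{2}}{3}$ ($b{\left(L,B \right)} = \frac{\left(- 2095 L + B B\right) + L}{3} = \frac{\left(- 2095 L + B^{2}\right) + L}{3} = \frac{\left(B^{2} - 2095 L\right) + L}{3} = \frac{B^{2} - 2094 L}{3} = - 698 L + \frac{B^{2}}{3}$)
$X = \frac{3}{32282737}$ ($X = \frac{1}{9408024 + \left(\left(-698\right) \left(-1876\right) + \frac{\left(\left(-19\right)^{2}\right)^{2}}{3}\right)} = \frac{1}{9408024 + \left(1309448 + \frac{361^{2}}{3}\right)} = \frac{1}{9408024 + \left(1309448 + \frac{1}{3} \cdot 130321\right)} = \frac{1}{9408024 + \left(1309448 + \frac{130321}{3}\right)} = \frac{1}{9408024 + \frac{4058665}{3}} = \frac{1}{\frac{32282737}{3}} = \frac{3}{32282737} \approx 9.2929 \cdot 10^{-8}$)
$\frac{1}{X} = \frac{1}{\frac{3}{32282737}} = \frac{32282737}{3}$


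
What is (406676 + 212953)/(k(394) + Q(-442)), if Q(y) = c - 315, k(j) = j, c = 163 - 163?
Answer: 619629/79 ≈ 7843.4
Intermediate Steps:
c = 0
Q(y) = -315 (Q(y) = 0 - 315 = -315)
(406676 + 212953)/(k(394) + Q(-442)) = (406676 + 212953)/(394 - 315) = 619629/79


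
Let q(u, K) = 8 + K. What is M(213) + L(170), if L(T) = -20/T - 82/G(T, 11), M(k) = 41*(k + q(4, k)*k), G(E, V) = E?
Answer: 9693627/5 ≈ 1.9387e+6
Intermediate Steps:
M(k) = 41*k + 41*k*(8 + k) (M(k) = 41*(k + (8 + k)*k) = 41*(k + k*(8 + k)) = 41*k + 41*k*(8 + k))
L(T) = -102/T (L(T) = -20/T - 82/T = -102/T)
M(213) + L(170) = 41*213*(9 + 213) - 102/170 = 41*213*222 - 102*1/170 = 1938726 - ⅗ = 9693627/5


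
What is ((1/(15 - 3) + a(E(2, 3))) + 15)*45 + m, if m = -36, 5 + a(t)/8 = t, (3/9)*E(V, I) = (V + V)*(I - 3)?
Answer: -4629/4 ≈ -1157.3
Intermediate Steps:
E(V, I) = 6*V*(-3 + I) (E(V, I) = 3*((V + V)*(I - 3)) = 3*((2*V)*(-3 + I)) = 3*(2*V*(-3 + I)) = 6*V*(-3 + I))
a(t) = -40 + 8*t
((1/(15 - 3) + a(E(2, 3))) + 15)*45 + m = ((1/(15 - 3) + (-40 + 8*(6*2*(-3 + 3)))) + 15)*45 - 36 = ((1/12 + (-40 + 8*(6*2*0))) + 15)*45 - 36 = ((1/12 + (-40 + 8*0)) + 15)*45 - 36 = ((1/12 + (-40 + 0)) + 15)*45 - 36 = ((1/12 - 40) + 15)*45 - 36 = (-479/12 + 15)*45 - 36 = -299/12*45 - 36 = -4485/4 - 36 = -4629/4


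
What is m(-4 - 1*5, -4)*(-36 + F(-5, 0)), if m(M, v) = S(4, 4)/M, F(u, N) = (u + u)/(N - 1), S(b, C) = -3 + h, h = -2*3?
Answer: -26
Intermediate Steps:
h = -6
S(b, C) = -9 (S(b, C) = -3 - 6 = -9)
F(u, N) = 2*u/(-1 + N) (F(u, N) = (2*u)/(-1 + N) = 2*u/(-1 + N))
m(M, v) = -9/M
m(-4 - 1*5, -4)*(-36 + F(-5, 0)) = (-9/(-4 - 1*5))*(-36 + 2*(-5)/(-1 + 0)) = (-9/(-4 - 5))*(-36 + 2*(-5)/(-1)) = (-9/(-9))*(-36 + 2*(-5)*(-1)) = (-9*(-⅑))*(-36 + 10) = 1*(-26) = -26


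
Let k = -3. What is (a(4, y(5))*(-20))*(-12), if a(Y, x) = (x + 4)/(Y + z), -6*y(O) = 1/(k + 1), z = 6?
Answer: 98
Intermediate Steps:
y(O) = 1/12 (y(O) = -1/(6*(-3 + 1)) = -⅙/(-2) = -⅙*(-½) = 1/12)
a(Y, x) = (4 + x)/(6 + Y) (a(Y, x) = (x + 4)/(Y + 6) = (4 + x)/(6 + Y))
(a(4, y(5))*(-20))*(-12) = (((4 + 1/12)/(6 + 4))*(-20))*(-12) = (((49/12)/10)*(-20))*(-12) = (((⅒)*(49/12))*(-20))*(-12) = ((49/120)*(-20))*(-12) = -49/6*(-12) = 98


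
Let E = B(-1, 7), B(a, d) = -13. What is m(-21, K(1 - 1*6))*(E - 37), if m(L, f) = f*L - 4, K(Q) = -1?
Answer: -850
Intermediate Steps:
E = -13
m(L, f) = -4 + L*f (m(L, f) = L*f - 4 = -4 + L*f)
m(-21, K(1 - 1*6))*(E - 37) = (-4 - 21*(-1))*(-13 - 37) = (-4 + 21)*(-50) = 17*(-50) = -850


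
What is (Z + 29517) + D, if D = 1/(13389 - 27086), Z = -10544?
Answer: 259873180/13697 ≈ 18973.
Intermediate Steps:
D = -1/13697 (D = 1/(-13697) = -1/13697 ≈ -7.3009e-5)
(Z + 29517) + D = (-10544 + 29517) - 1/13697 = 18973 - 1/13697 = 259873180/13697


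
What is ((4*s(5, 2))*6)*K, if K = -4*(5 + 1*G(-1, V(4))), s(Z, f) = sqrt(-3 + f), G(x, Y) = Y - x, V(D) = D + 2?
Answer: -1152*I ≈ -1152.0*I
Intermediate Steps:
V(D) = 2 + D
K = -48 (K = -4*(5 + 1*((2 + 4) - 1*(-1))) = -4*(5 + 1*(6 + 1)) = -4*(5 + 1*7) = -4*(5 + 7) = -4*12 = -48)
((4*s(5, 2))*6)*K = ((4*sqrt(-3 + 2))*6)*(-48) = ((4*sqrt(-1))*6)*(-48) = ((4*I)*6)*(-48) = (24*I)*(-48) = -1152*I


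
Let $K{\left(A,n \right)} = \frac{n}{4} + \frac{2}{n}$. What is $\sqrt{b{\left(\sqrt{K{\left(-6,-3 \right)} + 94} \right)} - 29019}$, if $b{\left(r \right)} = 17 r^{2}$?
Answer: $\frac{i \sqrt{988023}}{6} \approx 165.67 i$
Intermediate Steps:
$K{\left(A,n \right)} = \frac{2}{n} + \frac{n}{4}$ ($K{\left(A,n \right)} = n \frac{1}{4} + \frac{2}{n} = \frac{n}{4} + \frac{2}{n} = \frac{2}{n} + \frac{n}{4}$)
$\sqrt{b{\left(\sqrt{K{\left(-6,-3 \right)} + 94} \right)} - 29019} = \sqrt{17 \left(\sqrt{\left(\frac{2}{-3} + \frac{1}{4} \left(-3\right)\right) + 94}\right)^{2} - 29019} = \sqrt{17 \left(\sqrt{\left(2 \left(- \frac{1}{3}\right) - \frac{3}{4}\right) + 94}\right)^{2} - 29019} = \sqrt{17 \left(\sqrt{\left(- \frac{2}{3} - \frac{3}{4}\right) + 94}\right)^{2} - 29019} = \sqrt{17 \left(\sqrt{- \frac{17}{12} + 94}\right)^{2} - 29019} = \sqrt{17 \left(\sqrt{\frac{1111}{12}}\right)^{2} - 29019} = \sqrt{17 \left(\frac{\sqrt{3333}}{6}\right)^{2} - 29019} = \sqrt{17 \cdot \frac{1111}{12} - 29019} = \sqrt{\frac{18887}{12} - 29019} = \sqrt{- \frac{329341}{12}} = \frac{i \sqrt{988023}}{6}$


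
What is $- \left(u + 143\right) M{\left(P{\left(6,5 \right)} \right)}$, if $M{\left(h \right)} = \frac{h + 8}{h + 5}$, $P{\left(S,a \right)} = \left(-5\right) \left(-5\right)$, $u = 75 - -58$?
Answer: $- \frac{1518}{5} \approx -303.6$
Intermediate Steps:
$u = 133$ ($u = 75 + 58 = 133$)
$P{\left(S,a \right)} = 25$
$M{\left(h \right)} = \frac{8 + h}{5 + h}$
$- \left(u + 143\right) M{\left(P{\left(6,5 \right)} \right)} = - \left(133 + 143\right) \frac{8 + 25}{5 + 25} = - 276 \cdot \frac{1}{30} \cdot 33 = - \frac{276 \cdot 11}{10} = \left(-1\right) \frac{1518}{5} = - \frac{1518}{5}$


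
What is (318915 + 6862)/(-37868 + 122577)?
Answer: 325777/84709 ≈ 3.8458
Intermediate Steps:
(318915 + 6862)/(-37868 + 122577) = 325777/84709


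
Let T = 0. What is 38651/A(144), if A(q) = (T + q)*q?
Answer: 38651/20736 ≈ 1.8640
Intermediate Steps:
A(q) = q² (A(q) = (0 + q)*q = q*q = q²)
38651/A(144) = 38651/(144²) = 38651/20736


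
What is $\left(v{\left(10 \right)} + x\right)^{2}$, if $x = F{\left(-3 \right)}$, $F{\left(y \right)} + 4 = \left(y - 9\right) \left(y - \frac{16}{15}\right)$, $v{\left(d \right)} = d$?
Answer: $\frac{75076}{25} \approx 3003.0$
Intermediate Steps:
$F{\left(y \right)} = -4 + \left(-9 + y\right) \left(- \frac{16}{15} + y\right)$ ($F{\left(y \right)} = -4 + \left(y - 9\right) \left(y - \frac{16}{15}\right) = -4 + \left(-9 + y\right) \left(y - \frac{16}{15}\right) = -4 + \left(-9 + y\right) \left(- \frac{16}{15} + y\right)$)
$x = \frac{224}{5}$ ($x = \frac{28}{5} + \left(-3\right)^{2} - - \frac{151}{5} = \frac{28}{5} + 9 + \frac{151}{5} = \frac{224}{5} \approx 44.8$)
$\left(v{\left(10 \right)} + x\right)^{2} = \left(10 + \frac{224}{5}\right)^{2} = \left(\frac{274}{5}\right)^{2} = \frac{75076}{25}$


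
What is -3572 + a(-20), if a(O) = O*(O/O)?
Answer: -3592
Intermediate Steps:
a(O) = O (a(O) = O*1 = O)
-3572 + a(-20) = -3572 - 20 = -3592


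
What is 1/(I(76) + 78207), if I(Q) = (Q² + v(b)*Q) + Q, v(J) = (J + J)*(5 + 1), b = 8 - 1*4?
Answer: 1/87707 ≈ 1.1402e-5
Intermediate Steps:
b = 4 (b = 8 - 4 = 4)
v(J) = 12*J (v(J) = (2*J)*6 = 12*J)
I(Q) = Q² + 49*Q (I(Q) = (Q² + (12*4)*Q) + Q = (Q² + 48*Q) + Q = Q² + 49*Q)
1/(I(76) + 78207) = 1/(76*(49 + 76) + 78207) = 1/(76*125 + 78207) = 1/(9500 + 78207) = 1/87707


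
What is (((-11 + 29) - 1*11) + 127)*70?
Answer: 9380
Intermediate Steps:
(((-11 + 29) - 1*11) + 127)*70 = ((18 - 11) + 127)*70 = (7 + 127)*70 = 134*70 = 9380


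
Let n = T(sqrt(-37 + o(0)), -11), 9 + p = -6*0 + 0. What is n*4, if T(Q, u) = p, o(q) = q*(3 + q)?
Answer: -36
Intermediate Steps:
p = -9 (p = -9 + (-6*0 + 0) = -9 + (0 + 0) = -9 + 0 = -9)
T(Q, u) = -9
n = -9
n*4 = -9*4 = -36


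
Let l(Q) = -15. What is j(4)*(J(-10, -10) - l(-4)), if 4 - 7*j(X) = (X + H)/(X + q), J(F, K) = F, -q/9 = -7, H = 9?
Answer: 1275/469 ≈ 2.7186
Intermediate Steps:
q = 63 (q = -9*(-7) = 63)
j(X) = 4/7 - (9 + X)/(7*(63 + X)) (j(X) = 4/7 - (X + 9)/(7*(X + 63)) = 4/7 - (9 + X)/(7*(63 + X)))
j(4)*(J(-10, -10) - l(-4)) = (3*(81 + 4)/(7*(63 + 4)))*(-10 - 1*(-15)) = ((3/7)*85/67)*(-10 + 15) = ((3/7)*(1/67)*85)*5 = (255/469)*5 = 1275/469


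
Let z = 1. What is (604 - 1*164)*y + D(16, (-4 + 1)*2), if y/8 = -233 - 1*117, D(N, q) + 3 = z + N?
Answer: -1231986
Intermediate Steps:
D(N, q) = -2 + N (D(N, q) = -3 + (1 + N) = -2 + N)
y = -2800 (y = 8*(-233 - 1*117) = 8*(-233 - 117) = 8*(-350) = -2800)
(604 - 1*164)*y + D(16, (-4 + 1)*2) = (604 - 1*164)*(-2800) + (-2 + 16) = (604 - 164)*(-2800) + 14 = 440*(-2800) + 14 = -1232000 + 14 = -1231986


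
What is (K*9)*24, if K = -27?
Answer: -5832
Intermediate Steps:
(K*9)*24 = -27*9*24 = -243*24 = -5832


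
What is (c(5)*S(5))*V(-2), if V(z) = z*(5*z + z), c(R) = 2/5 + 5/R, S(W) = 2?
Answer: 336/5 ≈ 67.200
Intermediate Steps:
c(R) = ⅖ + 5/R (c(R) = 2*(⅕) + 5/R = ⅖ + 5/R)
V(z) = 6*z² (V(z) = z*(6*z) = 6*z²)
(c(5)*S(5))*V(-2) = ((⅖ + 5/5)*2)*(6*(-2)²) = ((⅖ + 5*(⅕))*2)*(6*4) = ((⅖ + 1)*2)*24 = ((7/5)*2)*24 = (14/5)*24 = 336/5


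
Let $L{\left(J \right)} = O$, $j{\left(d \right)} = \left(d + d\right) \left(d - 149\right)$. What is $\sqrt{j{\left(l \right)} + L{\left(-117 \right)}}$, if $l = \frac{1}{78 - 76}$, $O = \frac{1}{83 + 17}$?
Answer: $\frac{i \sqrt{14849}}{10} \approx 12.186 i$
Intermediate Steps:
$O = \frac{1}{100} \approx 0.01$
$l = \frac{1}{2} \approx 0.5$
$j{\left(d \right)} = 2 d \left(-149 + d\right)$
$L{\left(J \right)} = \frac{1}{100}$
$\sqrt{j{\left(l \right)} + L{\left(-117 \right)}} = \sqrt{2 \cdot \frac{1}{2} \left(-149 + \frac{1}{2}\right) + \frac{1}{100}} = \sqrt{2 \cdot \frac{1}{2} \left(- \frac{297}{2}\right) + \frac{1}{100}} = \sqrt{- \frac{297}{2} + \frac{1}{100}} = \sqrt{- \frac{14849}{100}} = \frac{i \sqrt{14849}}{10}$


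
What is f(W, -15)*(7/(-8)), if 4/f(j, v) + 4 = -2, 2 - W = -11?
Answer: 7/12 ≈ 0.58333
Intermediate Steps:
W = 13 (W = 2 - 1*(-11) = 2 + 11 = 13)
f(j, v) = -⅔ (f(j, v) = 4/(-4 - 2) = 4/(-6) = 4*(-⅙) = -⅔)
f(W, -15)*(7/(-8)) = -14/(3*(-8)) = -14*(-1)/(3*8) = -⅔*(-7/8) = 7/12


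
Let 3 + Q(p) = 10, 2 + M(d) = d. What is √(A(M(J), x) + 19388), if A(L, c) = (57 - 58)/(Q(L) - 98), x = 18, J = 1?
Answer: √160552119/91 ≈ 139.24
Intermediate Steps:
M(d) = -2 + d
Q(p) = 7 (Q(p) = -3 + 10 = 7)
A(L, c) = 1/91 (A(L, c) = (57 - 58)/(7 - 98) = -1/(-91) = -1*(-1/91) = 1/91)
√(A(M(J), x) + 19388) = √(1/91 + 19388) = √(1764309/91) = √160552119/91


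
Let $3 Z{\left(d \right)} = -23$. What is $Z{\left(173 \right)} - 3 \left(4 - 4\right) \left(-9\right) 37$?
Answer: $- \frac{23}{3} \approx -7.6667$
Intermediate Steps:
$Z{\left(d \right)} = - \frac{23}{3}$ ($Z{\left(d \right)} = \frac{1}{3} \left(-23\right) = - \frac{23}{3}$)
$Z{\left(173 \right)} - 3 \left(4 - 4\right) \left(-9\right) 37 = - \frac{23}{3} - 3 \left(4 - 4\right) \left(-9\right) 37 = - \frac{23}{3} - 3 \cdot 0 \left(-9\right) 37 = - \frac{23}{3} - 0 \left(-9\right) 37 = - \frac{23}{3} - 0 \cdot 37 = - \frac{23}{3} - 0 = - \frac{23}{3} + 0 = - \frac{23}{3}$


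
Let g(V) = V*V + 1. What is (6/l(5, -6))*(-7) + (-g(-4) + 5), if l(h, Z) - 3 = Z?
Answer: 2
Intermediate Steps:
l(h, Z) = 3 + Z
g(V) = 1 + V² (g(V) = V² + 1 = 1 + V²)
(6/l(5, -6))*(-7) + (-g(-4) + 5) = (6/(3 - 6))*(-7) + (-(1 + (-4)²) + 5) = (6/(-3))*(-7) + (-(1 + 16) + 5) = (6*(-⅓))*(-7) + (-1*17 + 5) = -2*(-7) + (-17 + 5) = 14 - 12 = 2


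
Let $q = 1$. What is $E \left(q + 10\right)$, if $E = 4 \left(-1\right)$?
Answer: $-44$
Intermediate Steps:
$E = -4$
$E \left(q + 10\right) = - 4 \left(1 + 10\right) = \left(-4\right) 11 = -44$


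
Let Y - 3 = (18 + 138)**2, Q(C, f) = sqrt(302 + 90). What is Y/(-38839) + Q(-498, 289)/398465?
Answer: -24339/38839 + 14*sqrt(2)/398465 ≈ -0.62661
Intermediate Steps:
Q(C, f) = 14*sqrt(2) (Q(C, f) = sqrt(392) = 14*sqrt(2))
Y = 24339 (Y = 3 + (18 + 138)**2 = 3 + 156**2 = 3 + 24336 = 24339)
Y/(-38839) + Q(-498, 289)/398465 = 24339/(-38839) + (14*sqrt(2))/398465 = 24339*(-1/38839) + (14*sqrt(2))*(1/398465) = -24339/38839 + 14*sqrt(2)/398465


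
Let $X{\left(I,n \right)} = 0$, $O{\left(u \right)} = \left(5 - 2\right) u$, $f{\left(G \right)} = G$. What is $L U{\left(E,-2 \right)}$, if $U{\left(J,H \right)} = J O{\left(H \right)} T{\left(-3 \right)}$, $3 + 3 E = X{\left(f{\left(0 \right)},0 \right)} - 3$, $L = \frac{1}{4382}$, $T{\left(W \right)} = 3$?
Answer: $\frac{18}{2191} \approx 0.0082154$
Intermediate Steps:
$O{\left(u \right)} = 3 u$
$L = \frac{1}{4382} \approx 0.00022821$
$E = -2$ ($E = -1 + \frac{0 - 3}{3} = -1 + \frac{1}{3} \left(-3\right) = -1 - 1 = -2$)
$U{\left(J,H \right)} = 9 H J$ ($U{\left(J,H \right)} = J 3 H 3 = 3 H J 3 = 9 H J$)
$L U{\left(E,-2 \right)} = \frac{9 \left(-2\right) \left(-2\right)}{4382} = \frac{1}{4382} \cdot 36 = \frac{18}{2191}$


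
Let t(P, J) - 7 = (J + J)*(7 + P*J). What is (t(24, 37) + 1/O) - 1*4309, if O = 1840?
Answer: 113947521/1840 ≈ 61928.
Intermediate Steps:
t(P, J) = 7 + 2*J*(7 + J*P) (t(P, J) = 7 + (J + J)*(7 + P*J) = 7 + (2*J)*(7 + J*P) = 7 + 2*J*(7 + J*P))
(t(24, 37) + 1/O) - 1*4309 = ((7 + 14*37 + 2*24*37²) + 1/1840) - 1*4309 = ((7 + 518 + 2*24*1369) + 1/1840) - 4309 = ((7 + 518 + 65712) + 1/1840) - 4309 = (66237 + 1/1840) - 4309 = 121876081/1840 - 4309 = 113947521/1840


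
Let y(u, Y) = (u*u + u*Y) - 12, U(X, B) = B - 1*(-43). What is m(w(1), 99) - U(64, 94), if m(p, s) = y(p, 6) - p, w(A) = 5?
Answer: -99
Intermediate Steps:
U(X, B) = 43 + B (U(X, B) = B + 43 = 43 + B)
y(u, Y) = -12 + u² + Y*u (y(u, Y) = (u² + Y*u) - 12 = -12 + u² + Y*u)
m(p, s) = -12 + p² + 5*p (m(p, s) = (-12 + p² + 6*p) - p = -12 + p² + 5*p)
m(w(1), 99) - U(64, 94) = (-12 + 5² + 5*5) - (43 + 94) = (-12 + 25 + 25) - 1*137 = 38 - 137 = -99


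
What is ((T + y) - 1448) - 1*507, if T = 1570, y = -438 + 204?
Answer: -619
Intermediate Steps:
y = -234
((T + y) - 1448) - 1*507 = ((1570 - 234) - 1448) - 1*507 = (1336 - 1448) - 507 = -112 - 507 = -619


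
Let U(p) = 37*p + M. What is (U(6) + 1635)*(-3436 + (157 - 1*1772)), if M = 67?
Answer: -9718124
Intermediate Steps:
U(p) = 67 + 37*p (U(p) = 37*p + 67 = 67 + 37*p)
(U(6) + 1635)*(-3436 + (157 - 1*1772)) = ((67 + 37*6) + 1635)*(-3436 + (157 - 1*1772)) = ((67 + 222) + 1635)*(-3436 + (157 - 1772)) = (289 + 1635)*(-3436 - 1615) = 1924*(-5051) = -9718124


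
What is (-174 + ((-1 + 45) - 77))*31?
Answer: -6417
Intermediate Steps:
(-174 + ((-1 + 45) - 77))*31 = (-174 + (44 - 77))*31 = (-174 - 33)*31 = -207*31 = -6417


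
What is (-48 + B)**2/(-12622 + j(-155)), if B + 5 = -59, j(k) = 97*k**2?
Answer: 12544/2317803 ≈ 0.0054120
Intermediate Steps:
B = -64 (B = -5 - 59 = -64)
(-48 + B)**2/(-12622 + j(-155)) = (-48 - 64)**2/(-12622 + 97*(-155)**2) = (-112)**2/(-12622 + 97*24025) = 12544/(-12622 + 2330425) = 12544/2317803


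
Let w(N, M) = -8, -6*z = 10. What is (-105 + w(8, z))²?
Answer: 12769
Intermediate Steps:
z = -5/3 (z = -⅙*10 = -5/3 ≈ -1.6667)
(-105 + w(8, z))² = (-105 - 8)² = (-113)² = 12769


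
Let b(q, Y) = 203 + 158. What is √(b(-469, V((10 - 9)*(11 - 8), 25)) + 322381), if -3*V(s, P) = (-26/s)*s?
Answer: √322742 ≈ 568.10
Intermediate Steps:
V(s, P) = 26/3 (V(s, P) = -(-26/s)*s/3 = -⅓*(-26) = 26/3)
b(q, Y) = 361
√(b(-469, V((10 - 9)*(11 - 8), 25)) + 322381) = √(361 + 322381) = √322742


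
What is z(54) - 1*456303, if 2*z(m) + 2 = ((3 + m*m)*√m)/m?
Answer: -456304 + 973*√6/12 ≈ -4.5611e+5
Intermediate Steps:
z(m) = -1 + (3 + m²)/(2*√m) (z(m) = -1 + (((3 + m*m)*√m)/m)/2 = -1 + (((3 + m²)*√m)/m)/2 = -1 + ((√m*(3 + m²))/m)/2 = -1 + ((3 + m²)/√m)/2 = -1 + (3 + m²)/(2*√m))
z(54) - 1*456303 = (-1 + 54^(3/2)/2 + 3/(2*√54)) - 1*456303 = (-1 + (162*√6)/2 + 3*(√6/18)/2) - 456303 = (-1 + 81*√6 + √6/12) - 456303 = (-1 + 973*√6/12) - 456303 = -456304 + 973*√6/12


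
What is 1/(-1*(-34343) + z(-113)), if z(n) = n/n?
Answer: 1/34344 ≈ 2.9117e-5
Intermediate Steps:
z(n) = 1
1/(-1*(-34343) + z(-113)) = 1/(-1*(-34343) + 1) = 1/(34343 + 1) = 1/34344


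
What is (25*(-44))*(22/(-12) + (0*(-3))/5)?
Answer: 6050/3 ≈ 2016.7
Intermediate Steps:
(25*(-44))*(22/(-12) + (0*(-3))/5) = -1100*(22*(-1/12) + 0*(⅕)) = -1100*(-11/6 + 0) = -1100*(-11/6) = 6050/3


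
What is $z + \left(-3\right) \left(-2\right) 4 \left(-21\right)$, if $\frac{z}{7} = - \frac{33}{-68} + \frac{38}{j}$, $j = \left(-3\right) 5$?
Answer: $- \frac{528703}{1020} \approx -518.34$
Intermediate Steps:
$j = -15$
$z = - \frac{14623}{1020}$ ($z = 7 \left(- \frac{33}{-68} + \frac{38}{-15}\right) = 7 \left(\left(-33\right) \left(- \frac{1}{68}\right) + 38 \left(- \frac{1}{15}\right)\right) = 7 \left(\frac{33}{68} - \frac{38}{15}\right) = 7 \left(- \frac{2089}{1020}\right) = - \frac{14623}{1020} \approx -14.336$)
$z + \left(-3\right) \left(-2\right) 4 \left(-21\right) = - \frac{14623}{1020} + \left(-3\right) \left(-2\right) 4 \left(-21\right) = - \frac{14623}{1020} + 6 \cdot 4 \left(-21\right) = - \frac{14623}{1020} + 24 \left(-21\right) = - \frac{14623}{1020} - 504 = - \frac{528703}{1020}$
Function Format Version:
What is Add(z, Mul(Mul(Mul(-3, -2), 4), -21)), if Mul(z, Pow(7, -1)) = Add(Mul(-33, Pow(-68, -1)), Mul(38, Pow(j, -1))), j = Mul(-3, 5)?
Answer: Rational(-528703, 1020) ≈ -518.34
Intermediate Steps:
j = -15
z = Rational(-14623, 1020) (z = Mul(7, Add(Mul(-33, Pow(-68, -1)), Mul(38, Pow(-15, -1)))) = Mul(7, Add(Mul(-33, Rational(-1, 68)), Mul(38, Rational(-1, 15)))) = Mul(7, Add(Rational(33, 68), Rational(-38, 15))) = Mul(7, Rational(-2089, 1020)) = Rational(-14623, 1020) ≈ -14.336)
Add(z, Mul(Mul(Mul(-3, -2), 4), -21)) = Add(Rational(-14623, 1020), Mul(Mul(Mul(-3, -2), 4), -21)) = Add(Rational(-14623, 1020), Mul(Mul(6, 4), -21)) = Add(Rational(-14623, 1020), Mul(24, -21)) = Add(Rational(-14623, 1020), -504) = Rational(-528703, 1020)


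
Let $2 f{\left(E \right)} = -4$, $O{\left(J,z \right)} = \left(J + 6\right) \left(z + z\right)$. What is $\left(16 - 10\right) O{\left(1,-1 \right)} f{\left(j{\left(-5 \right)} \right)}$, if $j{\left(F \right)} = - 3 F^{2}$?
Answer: $168$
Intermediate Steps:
$O{\left(J,z \right)} = 2 z \left(6 + J\right)$ ($O{\left(J,z \right)} = \left(6 + J\right) 2 z = 2 z \left(6 + J\right)$)
$f{\left(E \right)} = -2$ ($f{\left(E \right)} = \frac{1}{2} \left(-4\right) = -2$)
$\left(16 - 10\right) O{\left(1,-1 \right)} f{\left(j{\left(-5 \right)} \right)} = \left(16 - 10\right) 2 \left(-1\right) \left(6 + 1\right) \left(-2\right) = 6 \cdot 2 \left(-1\right) 7 \left(-2\right) = 6 \left(-14\right) \left(-2\right) = \left(-84\right) \left(-2\right) = 168$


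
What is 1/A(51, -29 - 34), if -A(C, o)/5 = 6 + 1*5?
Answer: -1/55 ≈ -0.018182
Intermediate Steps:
A(C, o) = -55 (A(C, o) = -5*(6 + 1*5) = -5*(6 + 5) = -5*11 = -55)
1/A(51, -29 - 34) = 1/(-55) = -1/55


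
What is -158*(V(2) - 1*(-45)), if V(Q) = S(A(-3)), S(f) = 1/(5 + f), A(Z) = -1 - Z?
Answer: -49928/7 ≈ -7132.6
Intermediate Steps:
V(Q) = 1/7 (V(Q) = 1/(5 + (-1 - 1*(-3))) = 1/(5 + (-1 + 3)) = 1/(5 + 2) = 1/7)
-158*(V(2) - 1*(-45)) = -158*(1/7 - 1*(-45)) = -158*(1/7 + 45) = -158*316/7 = -49928/7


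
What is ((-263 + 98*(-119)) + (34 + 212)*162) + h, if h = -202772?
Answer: -174845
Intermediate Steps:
((-263 + 98*(-119)) + (34 + 212)*162) + h = ((-263 + 98*(-119)) + (34 + 212)*162) - 202772 = ((-263 - 11662) + 246*162) - 202772 = (-11925 + 39852) - 202772 = 27927 - 202772 = -174845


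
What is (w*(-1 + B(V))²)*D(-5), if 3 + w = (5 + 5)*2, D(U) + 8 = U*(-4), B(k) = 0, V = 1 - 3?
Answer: 204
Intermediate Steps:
V = -2
D(U) = -8 - 4*U (D(U) = -8 + U*(-4) = -8 - 4*U)
w = 17 (w = -3 + (5 + 5)*2 = -3 + 10*2 = -3 + 20 = 17)
(w*(-1 + B(V))²)*D(-5) = (17*(-1 + 0)²)*(-8 - 4*(-5)) = (17*(-1)²)*(-8 + 20) = (17*1)*12 = 17*12 = 204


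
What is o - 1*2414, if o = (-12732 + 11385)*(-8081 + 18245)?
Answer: -13693322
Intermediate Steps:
o = -13690908 (o = -1347*10164 = -13690908)
o - 1*2414 = -13690908 - 1*2414 = -13690908 - 2414 = -13693322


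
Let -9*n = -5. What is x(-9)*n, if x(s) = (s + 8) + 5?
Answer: 20/9 ≈ 2.2222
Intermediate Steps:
n = 5/9 (n = -⅑*(-5) = 5/9 ≈ 0.55556)
x(s) = 13 + s (x(s) = (8 + s) + 5 = 13 + s)
x(-9)*n = (13 - 9)*(5/9) = 4*(5/9) = 20/9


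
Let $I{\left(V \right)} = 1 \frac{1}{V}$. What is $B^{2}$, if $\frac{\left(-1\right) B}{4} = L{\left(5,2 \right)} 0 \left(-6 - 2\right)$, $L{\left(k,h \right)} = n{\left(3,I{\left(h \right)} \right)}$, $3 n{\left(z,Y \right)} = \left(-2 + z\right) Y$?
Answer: $0$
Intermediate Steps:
$I{\left(V \right)} = \frac{1}{V}$
$n{\left(z,Y \right)} = \frac{Y \left(-2 + z\right)}{3}$ ($n{\left(z,Y \right)} = \frac{\left(-2 + z\right) Y}{3} = \frac{Y \left(-2 + z\right)}{3}$)
$L{\left(k,h \right)} = \frac{1}{3 h}$ ($L{\left(k,h \right)} = \frac{-2 + 3}{3 h} = \frac{1}{3} \frac{1}{h} 1 = \frac{1}{3 h}$)
$B = 0$ ($B = - 4 \frac{1}{3 \cdot 2} \cdot 0 \left(-6 - 2\right) = - 4 \cdot \frac{1}{3} \cdot \frac{1}{2} \cdot 0 \left(-8\right) = - 4 \cdot \frac{1}{6} \cdot 0 = \left(-4\right) 0 = 0$)
$B^{2} = 0^{2} = 0$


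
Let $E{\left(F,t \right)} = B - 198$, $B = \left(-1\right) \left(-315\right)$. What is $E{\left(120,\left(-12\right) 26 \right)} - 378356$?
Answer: $-378239$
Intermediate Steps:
$B = 315$
$E{\left(F,t \right)} = 117$ ($E{\left(F,t \right)} = 315 - 198 = 117$)
$E{\left(120,\left(-12\right) 26 \right)} - 378356 = 117 - 378356 = -378239$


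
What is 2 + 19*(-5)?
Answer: -93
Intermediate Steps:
2 + 19*(-5) = 2 - 95 = -93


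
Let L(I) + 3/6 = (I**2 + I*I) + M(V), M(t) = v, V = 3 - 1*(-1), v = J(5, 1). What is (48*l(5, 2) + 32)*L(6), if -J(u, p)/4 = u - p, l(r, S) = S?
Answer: 7104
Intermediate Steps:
J(u, p) = -4*u + 4*p (J(u, p) = -4*(u - p) = -4*u + 4*p)
v = -16 (v = -4*5 + 4*1 = -20 + 4 = -16)
V = 4 (V = 3 + 1 = 4)
M(t) = -16
L(I) = -33/2 + 2*I**2 (L(I) = -1/2 + ((I**2 + I*I) - 16) = -1/2 + ((I**2 + I**2) - 16) = -1/2 + (2*I**2 - 16) = -1/2 + (-16 + 2*I**2) = -33/2 + 2*I**2)
(48*l(5, 2) + 32)*L(6) = (48*2 + 32)*(-33/2 + 2*6**2) = (96 + 32)*(-33/2 + 2*36) = 128*(-33/2 + 72) = 128*(111/2) = 7104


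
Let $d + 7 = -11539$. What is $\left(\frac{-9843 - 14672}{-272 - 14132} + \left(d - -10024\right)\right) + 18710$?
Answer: $\frac{247600467}{14404} \approx 17190.0$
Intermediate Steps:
$d = -11546$ ($d = -7 - 11539 = -11546$)
$\left(\frac{-9843 - 14672}{-272 - 14132} + \left(d - -10024\right)\right) + 18710 = \left(\frac{-9843 - 14672}{-272 - 14132} - 1522\right) + 18710 = \left(- \frac{24515}{-14404} + \left(-11546 + 10024\right)\right) + 18710 = \left(\left(-24515\right) \left(- \frac{1}{14404}\right) - 1522\right) + 18710 = \left(\frac{24515}{14404} - 1522\right) + 18710 = - \frac{21898373}{14404} + 18710 = \frac{247600467}{14404}$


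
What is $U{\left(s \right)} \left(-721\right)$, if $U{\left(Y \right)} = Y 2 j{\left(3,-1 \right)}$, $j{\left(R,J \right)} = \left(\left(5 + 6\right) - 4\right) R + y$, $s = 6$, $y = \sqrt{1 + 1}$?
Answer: $-181692 - 8652 \sqrt{2} \approx -1.9393 \cdot 10^{5}$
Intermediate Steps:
$y = \sqrt{2} \approx 1.4142$
$j{\left(R,J \right)} = \sqrt{2} + 7 R$ ($j{\left(R,J \right)} = \left(\left(5 + 6\right) - 4\right) R + \sqrt{2} = \left(11 - 4\right) R + \sqrt{2} = 7 R + \sqrt{2} = \sqrt{2} + 7 R$)
$U{\left(Y \right)} = 2 Y \left(21 + \sqrt{2}\right)$ ($U{\left(Y \right)} = Y 2 \left(\sqrt{2} + 7 \cdot 3\right) = 2 Y \left(\sqrt{2} + 21\right) = 2 Y \left(21 + \sqrt{2}\right)$)
$U{\left(s \right)} \left(-721\right) = 2 \cdot 6 \left(21 + \sqrt{2}\right) \left(-721\right) = \left(252 + 12 \sqrt{2}\right) \left(-721\right) = -181692 - 8652 \sqrt{2}$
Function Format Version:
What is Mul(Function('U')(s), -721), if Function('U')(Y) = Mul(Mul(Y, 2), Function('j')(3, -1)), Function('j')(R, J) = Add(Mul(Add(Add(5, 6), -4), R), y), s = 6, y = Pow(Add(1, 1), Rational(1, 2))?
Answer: Add(-181692, Mul(-8652, Pow(2, Rational(1, 2)))) ≈ -1.9393e+5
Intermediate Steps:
y = Pow(2, Rational(1, 2)) ≈ 1.4142
Function('j')(R, J) = Add(Pow(2, Rational(1, 2)), Mul(7, R)) (Function('j')(R, J) = Add(Mul(Add(Add(5, 6), -4), R), Pow(2, Rational(1, 2))) = Add(Mul(Add(11, -4), R), Pow(2, Rational(1, 2))) = Add(Mul(7, R), Pow(2, Rational(1, 2))) = Add(Pow(2, Rational(1, 2)), Mul(7, R)))
Function('U')(Y) = Mul(2, Y, Add(21, Pow(2, Rational(1, 2)))) (Function('U')(Y) = Mul(Mul(Y, 2), Add(Pow(2, Rational(1, 2)), Mul(7, 3))) = Mul(Mul(2, Y), Add(Pow(2, Rational(1, 2)), 21)) = Mul(Mul(2, Y), Add(21, Pow(2, Rational(1, 2)))) = Mul(2, Y, Add(21, Pow(2, Rational(1, 2)))))
Mul(Function('U')(s), -721) = Mul(Mul(2, 6, Add(21, Pow(2, Rational(1, 2)))), -721) = Mul(Add(252, Mul(12, Pow(2, Rational(1, 2)))), -721) = Add(-181692, Mul(-8652, Pow(2, Rational(1, 2))))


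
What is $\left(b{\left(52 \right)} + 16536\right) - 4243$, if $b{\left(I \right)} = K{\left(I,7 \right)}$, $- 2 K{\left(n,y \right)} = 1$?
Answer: $\frac{24585}{2} \approx 12293.0$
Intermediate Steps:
$K{\left(n,y \right)} = - \frac{1}{2}$ ($K{\left(n,y \right)} = \left(- \frac{1}{2}\right) 1 = - \frac{1}{2}$)
$b{\left(I \right)} = - \frac{1}{2}$
$\left(b{\left(52 \right)} + 16536\right) - 4243 = \left(- \frac{1}{2} + 16536\right) - 4243 = \frac{33071}{2} - 4243 = \frac{24585}{2}$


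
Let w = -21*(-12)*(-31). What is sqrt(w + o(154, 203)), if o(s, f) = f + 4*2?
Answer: I*sqrt(7601) ≈ 87.184*I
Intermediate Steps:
o(s, f) = 8 + f (o(s, f) = f + 8 = 8 + f)
w = -7812 (w = 252*(-31) = -7812)
sqrt(w + o(154, 203)) = sqrt(-7812 + (8 + 203)) = sqrt(-7812 + 211) = sqrt(-7601) = I*sqrt(7601)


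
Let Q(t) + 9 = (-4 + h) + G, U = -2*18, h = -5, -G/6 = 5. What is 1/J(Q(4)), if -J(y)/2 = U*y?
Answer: -1/3456 ≈ -0.00028935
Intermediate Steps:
G = -30 (G = -6*5 = -30)
U = -36
Q(t) = -48 (Q(t) = -9 + ((-4 - 5) - 30) = -9 + (-9 - 30) = -9 - 39 = -48)
J(y) = 72*y (J(y) = -(-72)*y = 72*y)
1/J(Q(4)) = 1/(72*(-48)) = 1/(-3456) = -1/3456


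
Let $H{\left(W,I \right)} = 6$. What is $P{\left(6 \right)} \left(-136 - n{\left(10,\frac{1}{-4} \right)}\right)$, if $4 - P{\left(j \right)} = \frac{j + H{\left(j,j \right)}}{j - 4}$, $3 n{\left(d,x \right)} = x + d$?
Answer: $\frac{557}{2} \approx 278.5$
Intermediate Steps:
$n{\left(d,x \right)} = \frac{d}{3} + \frac{x}{3}$ ($n{\left(d,x \right)} = \frac{x + d}{3} = \frac{d + x}{3} = \frac{d}{3} + \frac{x}{3}$)
$P{\left(j \right)} = 4 - \frac{6 + j}{-4 + j}$ ($P{\left(j \right)} = 4 - \frac{j + 6}{j - 4} = 4 - \frac{6 + j}{-4 + j}$)
$P{\left(6 \right)} \left(-136 - n{\left(10,\frac{1}{-4} \right)}\right) = \frac{-22 + 3 \cdot 6}{-4 + 6} \left(-136 - \left(\frac{1}{3} \cdot 10 + \frac{1}{3 \left(-4\right)}\right)\right) = \frac{-22 + 18}{2} \left(-136 - \left(\frac{10}{3} + \frac{1}{3} \left(- \frac{1}{4}\right)\right)\right) = \frac{1}{2} \left(-4\right) \left(-136 - \left(\frac{10}{3} - \frac{1}{12}\right)\right) = - 2 \left(-136 - \frac{13}{4}\right) = \left(-2\right) \left(- \frac{557}{4}\right) = \frac{557}{2}$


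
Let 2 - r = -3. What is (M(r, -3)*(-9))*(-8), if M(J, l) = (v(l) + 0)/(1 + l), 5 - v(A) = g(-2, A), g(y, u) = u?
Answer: -288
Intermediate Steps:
r = 5 (r = 2 - 1*(-3) = 2 + 3 = 5)
v(A) = 5 - A
M(J, l) = (5 - l)/(1 + l) (M(J, l) = ((5 - l) + 0)/(1 + l) = (5 - l)/(1 + l))
(M(r, -3)*(-9))*(-8) = (((5 - 1*(-3))/(1 - 3))*(-9))*(-8) = (((5 + 3)/(-2))*(-9))*(-8) = (-½*8*(-9))*(-8) = -4*(-9)*(-8) = 36*(-8) = -288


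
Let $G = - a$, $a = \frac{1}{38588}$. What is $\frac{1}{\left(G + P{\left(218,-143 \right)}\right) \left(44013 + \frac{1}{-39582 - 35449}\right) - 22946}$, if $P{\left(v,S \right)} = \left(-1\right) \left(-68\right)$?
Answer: $\frac{1447648114}{4299423491915239} \approx 3.3671 \cdot 10^{-7}$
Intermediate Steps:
$a = \frac{1}{38588} \approx 2.5915 \cdot 10^{-5}$
$P{\left(v,S \right)} = 68$
$G = - \frac{1}{38588}$ ($G = \left(-1\right) \frac{1}{38588} = - \frac{1}{38588} \approx -2.5915 \cdot 10^{-5}$)
$\frac{1}{\left(G + P{\left(218,-143 \right)}\right) \left(44013 + \frac{1}{-39582 - 35449}\right) - 22946} = \frac{1}{\left(- \frac{1}{38588} + 68\right) \left(44013 + \frac{1}{-39582 - 35449}\right) - 22946} = \frac{1}{\frac{2623983 \left(44013 + \frac{1}{-75031}\right)}{38588} - 22946} = \frac{1}{\frac{2623983 \left(44013 - \frac{1}{75031}\right)}{38588} - 22946} = \frac{1}{\frac{2623983}{38588} \cdot \frac{3302339402}{75031} - 22946} = \frac{1}{\frac{4332641225539083}{1447648114} - 22946} = \frac{1}{\frac{4299423491915239}{1447648114}} = \frac{1447648114}{4299423491915239}$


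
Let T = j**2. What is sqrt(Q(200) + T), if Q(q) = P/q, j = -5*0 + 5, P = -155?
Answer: sqrt(9690)/20 ≈ 4.9219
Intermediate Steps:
j = 5 (j = 0 + 5 = 5)
Q(q) = -155/q
T = 25 (T = 5**2 = 25)
sqrt(Q(200) + T) = sqrt(-155/200 + 25) = sqrt(-155*1/200 + 25) = sqrt(-31/40 + 25) = sqrt(969/40) = sqrt(9690)/20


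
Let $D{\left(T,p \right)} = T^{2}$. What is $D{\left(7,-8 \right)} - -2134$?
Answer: $2183$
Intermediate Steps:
$D{\left(7,-8 \right)} - -2134 = 7^{2} - -2134 = 49 + 2134 = 2183$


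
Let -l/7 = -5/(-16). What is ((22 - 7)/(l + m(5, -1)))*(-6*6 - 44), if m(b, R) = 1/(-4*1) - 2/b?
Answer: 96000/227 ≈ 422.91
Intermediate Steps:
m(b, R) = -¼ - 2/b (m(b, R) = -¼*1 - 2/b = -¼ - 2/b)
l = -35/16 (l = -(-35)/(-16) = -(-35)*(-1)/16 = -7*5/16 = -35/16 ≈ -2.1875)
((22 - 7)/(l + m(5, -1)))*(-6*6 - 44) = ((22 - 7)/(-35/16 + (¼)*(-8 - 1*5)/5))*(-6*6 - 44) = (15/(-35/16 + (¼)*(⅕)*(-8 - 5)))*(-36 - 44) = (15/(-35/16 + (¼)*(⅕)*(-13)))*(-80) = (15/(-35/16 - 13/20))*(-80) = (15/(-227/80))*(-80) = (15*(-80/227))*(-80) = -1200/227*(-80) = 96000/227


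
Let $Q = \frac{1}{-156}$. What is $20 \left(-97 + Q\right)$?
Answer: $- \frac{75665}{39} \approx -1940.1$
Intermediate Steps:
$Q = - \frac{1}{156} \approx -0.0064103$
$20 \left(-97 + Q\right) = 20 \left(-97 - \frac{1}{156}\right) = 20 \left(- \frac{15133}{156}\right) = - \frac{75665}{39}$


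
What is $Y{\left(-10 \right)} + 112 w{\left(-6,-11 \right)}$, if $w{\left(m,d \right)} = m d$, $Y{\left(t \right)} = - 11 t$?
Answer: $7502$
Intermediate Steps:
$w{\left(m,d \right)} = d m$
$Y{\left(-10 \right)} + 112 w{\left(-6,-11 \right)} = \left(-11\right) \left(-10\right) + 112 \left(\left(-11\right) \left(-6\right)\right) = 110 + 112 \cdot 66 = 110 + 7392 = 7502$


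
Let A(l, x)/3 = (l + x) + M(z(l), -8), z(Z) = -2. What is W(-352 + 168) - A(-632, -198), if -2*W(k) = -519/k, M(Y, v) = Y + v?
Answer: 926841/368 ≈ 2518.6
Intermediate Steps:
W(k) = 519/(2*k) (W(k) = -(-519)/(2*k) = 519/(2*k))
A(l, x) = -30 + 3*l + 3*x (A(l, x) = 3*((l + x) + (-2 - 8)) = 3*((l + x) - 10) = 3*(-10 + l + x) = -30 + 3*l + 3*x)
W(-352 + 168) - A(-632, -198) = 519/(2*(-352 + 168)) - (-30 + 3*(-632) + 3*(-198)) = (519/2)/(-184) - (-30 - 1896 - 594) = (519/2)*(-1/184) - 1*(-2520) = -519/368 + 2520 = 926841/368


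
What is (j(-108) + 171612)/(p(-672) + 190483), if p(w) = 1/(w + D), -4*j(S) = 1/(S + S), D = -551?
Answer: 181337596487/201278051712 ≈ 0.90093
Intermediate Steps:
j(S) = -1/(8*S) (j(S) = -1/(4*(S + S)) = -1/(2*S)/4 = -1/(8*S))
p(w) = 1/(-551 + w) (p(w) = 1/(w - 551) = 1/(-551 + w))
(j(-108) + 171612)/(p(-672) + 190483) = (-1/8/(-108) + 171612)/(1/(-551 - 672) + 190483) = (-1/8*(-1/108) + 171612)/(1/(-1223) + 190483) = (1/864 + 171612)/(-1/1223 + 190483) = 148272769/(864*(232960708/1223)) = (148272769/864)*(1223/232960708) = 181337596487/201278051712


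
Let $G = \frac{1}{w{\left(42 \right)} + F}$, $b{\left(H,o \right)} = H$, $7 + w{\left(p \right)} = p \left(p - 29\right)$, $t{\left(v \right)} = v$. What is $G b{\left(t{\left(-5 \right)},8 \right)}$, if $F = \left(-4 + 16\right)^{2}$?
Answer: $- \frac{5}{683} \approx -0.0073206$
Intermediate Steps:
$w{\left(p \right)} = -7 + p \left(-29 + p\right)$ ($w{\left(p \right)} = -7 + p \left(p - 29\right) = -7 + p \left(-29 + p\right)$)
$F = 144$ ($F = 12^{2} = 144$)
$G = \frac{1}{683}$ ($G = \frac{1}{\left(-7 + 42^{2} - 1218\right) + 144} = \frac{1}{\left(-7 + 1764 - 1218\right) + 144} = \frac{1}{539 + 144} = \frac{1}{683} \approx 0.0014641$)
$G b{\left(t{\left(-5 \right)},8 \right)} = \frac{1}{683} \left(-5\right) = - \frac{5}{683}$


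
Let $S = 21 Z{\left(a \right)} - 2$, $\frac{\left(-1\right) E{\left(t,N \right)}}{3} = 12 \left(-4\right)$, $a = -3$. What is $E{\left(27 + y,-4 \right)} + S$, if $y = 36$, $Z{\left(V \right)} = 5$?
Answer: $247$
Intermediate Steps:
$E{\left(t,N \right)} = 144$ ($E{\left(t,N \right)} = - 3 \cdot 12 \left(-4\right) = \left(-3\right) \left(-48\right) = 144$)
$S = 103$ ($S = 21 \cdot 5 - 2 = 105 - 2 = 103$)
$E{\left(27 + y,-4 \right)} + S = 144 + 103 = 247$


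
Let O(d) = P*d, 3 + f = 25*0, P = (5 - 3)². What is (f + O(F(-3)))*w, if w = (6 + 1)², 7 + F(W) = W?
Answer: -2107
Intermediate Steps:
F(W) = -7 + W
w = 49 (w = 7² = 49)
P = 4 (P = 2² = 4)
f = -3 (f = -3 + 25*0 = -3 + 0 = -3)
O(d) = 4*d
(f + O(F(-3)))*w = (-3 + 4*(-7 - 3))*49 = (-3 + 4*(-10))*49 = (-3 - 40)*49 = -43*49 = -2107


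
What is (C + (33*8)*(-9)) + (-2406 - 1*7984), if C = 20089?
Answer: 7323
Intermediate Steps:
(C + (33*8)*(-9)) + (-2406 - 1*7984) = (20089 + (33*8)*(-9)) + (-2406 - 1*7984) = (20089 + 264*(-9)) + (-2406 - 7984) = (20089 - 2376) - 10390 = 17713 - 10390 = 7323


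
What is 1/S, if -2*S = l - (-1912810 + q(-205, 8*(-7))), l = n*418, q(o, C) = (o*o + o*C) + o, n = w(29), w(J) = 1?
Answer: -1/929964 ≈ -1.0753e-6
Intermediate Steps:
n = 1
q(o, C) = o + o**2 + C*o (q(o, C) = (o**2 + C*o) + o = o + o**2 + C*o)
l = 418 (l = 1*418 = 418)
S = -929964 (S = -(418 - (-1912810 - 205*(1 + 8*(-7) - 205)))/2 = -(418 - (-1912810 - 205*(1 - 56 - 205)))/2 = -(418 - (-1912810 - 205*(-260)))/2 = -(418 - (-1912810 + 53300))/2 = -(418 - 1*(-1859510))/2 = -(418 + 1859510)/2 = -1/2*1859928 = -929964)
1/S = 1/(-929964) = -1/929964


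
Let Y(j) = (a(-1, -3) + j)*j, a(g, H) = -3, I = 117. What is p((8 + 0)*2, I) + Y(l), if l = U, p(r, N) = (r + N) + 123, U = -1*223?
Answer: 50654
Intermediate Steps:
U = -223
p(r, N) = 123 + N + r (p(r, N) = (N + r) + 123 = 123 + N + r)
l = -223
Y(j) = j*(-3 + j) (Y(j) = (-3 + j)*j = j*(-3 + j))
p((8 + 0)*2, I) + Y(l) = (123 + 117 + (8 + 0)*2) - 223*(-3 - 223) = (123 + 117 + 8*2) - 223*(-226) = (123 + 117 + 16) + 50398 = 256 + 50398 = 50654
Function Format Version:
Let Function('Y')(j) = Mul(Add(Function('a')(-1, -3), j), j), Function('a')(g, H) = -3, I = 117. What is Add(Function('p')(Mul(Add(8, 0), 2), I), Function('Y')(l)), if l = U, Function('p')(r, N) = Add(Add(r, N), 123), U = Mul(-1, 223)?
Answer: 50654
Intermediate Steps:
U = -223
Function('p')(r, N) = Add(123, N, r) (Function('p')(r, N) = Add(Add(N, r), 123) = Add(123, N, r))
l = -223
Function('Y')(j) = Mul(j, Add(-3, j)) (Function('Y')(j) = Mul(Add(-3, j), j) = Mul(j, Add(-3, j)))
Add(Function('p')(Mul(Add(8, 0), 2), I), Function('Y')(l)) = Add(Add(123, 117, Mul(Add(8, 0), 2)), Mul(-223, Add(-3, -223))) = Add(Add(123, 117, Mul(8, 2)), Mul(-223, -226)) = Add(Add(123, 117, 16), 50398) = Add(256, 50398) = 50654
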